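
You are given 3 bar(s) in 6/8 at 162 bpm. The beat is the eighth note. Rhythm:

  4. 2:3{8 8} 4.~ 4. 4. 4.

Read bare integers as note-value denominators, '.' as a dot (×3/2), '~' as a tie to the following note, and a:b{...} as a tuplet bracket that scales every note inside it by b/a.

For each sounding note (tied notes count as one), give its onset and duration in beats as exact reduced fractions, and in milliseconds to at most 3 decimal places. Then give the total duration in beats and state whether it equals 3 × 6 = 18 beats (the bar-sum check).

1) 0.0ms=0b +1111.111ms=3b
2) 1111.111ms=3b +555.556ms=3/2b
3) 1666.667ms=9/2b +555.556ms=3/2b
4) 2222.222ms=6b +2222.222ms=6b
5) 4444.444ms=12b +1111.111ms=3b
6) 5555.556ms=15b +1111.111ms=3b
Σ=18b of 18 (162bpm 6/8) — PASS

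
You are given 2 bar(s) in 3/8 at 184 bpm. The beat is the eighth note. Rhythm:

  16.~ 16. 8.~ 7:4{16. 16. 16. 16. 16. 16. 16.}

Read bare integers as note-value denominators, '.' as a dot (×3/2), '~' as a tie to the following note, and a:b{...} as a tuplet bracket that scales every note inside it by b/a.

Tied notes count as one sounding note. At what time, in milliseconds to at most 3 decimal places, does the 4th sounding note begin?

note 4 onset = 27/7b = 1257.764ms

1. 0.0ms @ 0 + 489.13ms (3/2)
2. 489.13ms @ 3/2 + 628.882ms (27/14)
3. 1118.012ms @ 24/7 + 139.752ms (3/7)
4. 1257.764ms @ 27/7 + 139.752ms (3/7)
5. 1397.516ms @ 30/7 + 139.752ms (3/7)
6. 1537.267ms @ 33/7 + 139.752ms (3/7)
7. 1677.019ms @ 36/7 + 139.752ms (3/7)
8. 1816.77ms @ 39/7 + 139.752ms (3/7)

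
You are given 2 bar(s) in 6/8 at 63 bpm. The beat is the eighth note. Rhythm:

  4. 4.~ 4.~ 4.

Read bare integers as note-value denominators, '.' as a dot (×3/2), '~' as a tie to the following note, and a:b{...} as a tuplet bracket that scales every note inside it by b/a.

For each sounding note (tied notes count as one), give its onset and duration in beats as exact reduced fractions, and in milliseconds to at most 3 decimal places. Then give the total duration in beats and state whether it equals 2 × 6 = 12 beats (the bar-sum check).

1) 0.0ms=0b +2857.143ms=3b
2) 2857.143ms=3b +8571.429ms=9b
Σ=12b of 12 (63bpm 6/8) — PASS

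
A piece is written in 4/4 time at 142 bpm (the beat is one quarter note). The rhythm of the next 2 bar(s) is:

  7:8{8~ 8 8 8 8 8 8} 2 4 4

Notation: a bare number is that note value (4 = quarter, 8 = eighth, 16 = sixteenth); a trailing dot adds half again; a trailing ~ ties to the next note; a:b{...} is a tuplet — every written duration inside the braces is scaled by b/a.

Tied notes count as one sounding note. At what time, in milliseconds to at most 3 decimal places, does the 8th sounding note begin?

note 8 onset = 6b = 2535.211ms

1. 0.0ms @ 0 + 482.897ms (8/7)
2. 482.897ms @ 8/7 + 241.449ms (4/7)
3. 724.346ms @ 12/7 + 241.449ms (4/7)
4. 965.795ms @ 16/7 + 241.449ms (4/7)
5. 1207.243ms @ 20/7 + 241.449ms (4/7)
6. 1448.692ms @ 24/7 + 241.449ms (4/7)
7. 1690.141ms @ 4 + 845.07ms (2)
8. 2535.211ms @ 6 + 422.535ms (1)
9. 2957.746ms @ 7 + 422.535ms (1)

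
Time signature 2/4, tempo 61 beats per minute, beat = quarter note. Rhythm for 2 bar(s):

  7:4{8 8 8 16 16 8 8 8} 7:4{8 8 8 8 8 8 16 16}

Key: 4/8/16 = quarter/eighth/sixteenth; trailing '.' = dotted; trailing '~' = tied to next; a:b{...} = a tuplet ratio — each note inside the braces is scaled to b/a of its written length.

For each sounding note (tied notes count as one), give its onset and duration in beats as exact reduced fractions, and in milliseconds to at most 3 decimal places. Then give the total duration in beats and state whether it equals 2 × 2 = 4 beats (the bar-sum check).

1) 0.0ms=0b +281.03ms=2/7b
2) 281.03ms=2/7b +281.03ms=2/7b
3) 562.061ms=4/7b +281.03ms=2/7b
4) 843.091ms=6/7b +140.515ms=1/7b
5) 983.607ms=1b +140.515ms=1/7b
6) 1124.122ms=8/7b +281.03ms=2/7b
7) 1405.152ms=10/7b +281.03ms=2/7b
8) 1686.183ms=12/7b +281.03ms=2/7b
9) 1967.213ms=2b +281.03ms=2/7b
10) 2248.244ms=16/7b +281.03ms=2/7b
11) 2529.274ms=18/7b +281.03ms=2/7b
12) 2810.304ms=20/7b +281.03ms=2/7b
13) 3091.335ms=22/7b +281.03ms=2/7b
14) 3372.365ms=24/7b +281.03ms=2/7b
15) 3653.396ms=26/7b +140.515ms=1/7b
16) 3793.911ms=27/7b +140.515ms=1/7b
Σ=4b of 4 (61bpm 2/4) — PASS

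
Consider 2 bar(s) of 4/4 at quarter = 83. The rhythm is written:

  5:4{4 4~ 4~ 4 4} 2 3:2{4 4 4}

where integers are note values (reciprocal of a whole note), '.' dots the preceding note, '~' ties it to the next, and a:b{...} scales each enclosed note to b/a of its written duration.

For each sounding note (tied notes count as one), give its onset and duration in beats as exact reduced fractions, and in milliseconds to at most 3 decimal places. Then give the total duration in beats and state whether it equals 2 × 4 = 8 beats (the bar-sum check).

1) 0.0ms=0b +578.313ms=4/5b
2) 578.313ms=4/5b +1734.94ms=12/5b
3) 2313.253ms=16/5b +578.313ms=4/5b
4) 2891.566ms=4b +1445.783ms=2b
5) 4337.349ms=6b +481.928ms=2/3b
6) 4819.277ms=20/3b +481.928ms=2/3b
7) 5301.205ms=22/3b +481.928ms=2/3b
Σ=8b of 8 (83bpm 4/4) — PASS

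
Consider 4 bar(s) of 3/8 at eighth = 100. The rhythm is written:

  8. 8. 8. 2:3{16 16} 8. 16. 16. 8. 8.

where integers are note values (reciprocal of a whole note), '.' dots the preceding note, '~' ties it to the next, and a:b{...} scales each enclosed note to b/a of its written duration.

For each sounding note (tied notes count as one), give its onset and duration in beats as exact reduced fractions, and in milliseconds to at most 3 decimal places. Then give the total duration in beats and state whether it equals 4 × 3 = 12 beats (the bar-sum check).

1) 0.0ms=0b +900.0ms=3/2b
2) 900.0ms=3/2b +900.0ms=3/2b
3) 1800.0ms=3b +900.0ms=3/2b
4) 2700.0ms=9/2b +450.0ms=3/4b
5) 3150.0ms=21/4b +450.0ms=3/4b
6) 3600.0ms=6b +900.0ms=3/2b
7) 4500.0ms=15/2b +450.0ms=3/4b
8) 4950.0ms=33/4b +450.0ms=3/4b
9) 5400.0ms=9b +900.0ms=3/2b
10) 6300.0ms=21/2b +900.0ms=3/2b
Σ=12b of 12 (100bpm 3/8) — PASS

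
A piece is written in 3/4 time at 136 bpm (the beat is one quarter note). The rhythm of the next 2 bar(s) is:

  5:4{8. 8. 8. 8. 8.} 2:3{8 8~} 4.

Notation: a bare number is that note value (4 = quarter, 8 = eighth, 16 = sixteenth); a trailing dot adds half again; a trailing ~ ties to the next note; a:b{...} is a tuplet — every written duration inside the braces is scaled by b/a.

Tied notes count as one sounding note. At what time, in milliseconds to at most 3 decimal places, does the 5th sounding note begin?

note 5 onset = 12/5b = 1058.824ms

1. 0.0ms @ 0 + 264.706ms (3/5)
2. 264.706ms @ 3/5 + 264.706ms (3/5)
3. 529.412ms @ 6/5 + 264.706ms (3/5)
4. 794.118ms @ 9/5 + 264.706ms (3/5)
5. 1058.824ms @ 12/5 + 264.706ms (3/5)
6. 1323.529ms @ 3 + 330.882ms (3/4)
7. 1654.412ms @ 15/4 + 992.647ms (9/4)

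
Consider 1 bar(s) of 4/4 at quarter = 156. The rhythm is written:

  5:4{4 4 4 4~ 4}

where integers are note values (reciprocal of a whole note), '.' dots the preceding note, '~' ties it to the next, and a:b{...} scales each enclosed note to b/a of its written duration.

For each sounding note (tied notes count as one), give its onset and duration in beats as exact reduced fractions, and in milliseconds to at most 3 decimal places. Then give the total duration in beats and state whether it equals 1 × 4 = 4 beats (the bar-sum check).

1) 0.0ms=0b +307.692ms=4/5b
2) 307.692ms=4/5b +307.692ms=4/5b
3) 615.385ms=8/5b +307.692ms=4/5b
4) 923.077ms=12/5b +615.385ms=8/5b
Σ=4b of 4 (156bpm 4/4) — PASS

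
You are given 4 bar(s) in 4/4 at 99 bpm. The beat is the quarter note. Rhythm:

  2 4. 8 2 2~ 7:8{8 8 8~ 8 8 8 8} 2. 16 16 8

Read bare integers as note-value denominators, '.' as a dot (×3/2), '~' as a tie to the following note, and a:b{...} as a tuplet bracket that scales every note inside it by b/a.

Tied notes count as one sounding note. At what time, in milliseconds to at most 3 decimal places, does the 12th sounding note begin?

note 12 onset = 15b = 9090.909ms

1. 0.0ms @ 0 + 1212.121ms (2)
2. 1212.121ms @ 2 + 909.091ms (3/2)
3. 2121.212ms @ 7/2 + 303.03ms (1/2)
4. 2424.242ms @ 4 + 1212.121ms (2)
5. 3636.364ms @ 6 + 1558.442ms (18/7)
6. 5194.805ms @ 60/7 + 346.32ms (4/7)
7. 5541.126ms @ 64/7 + 692.641ms (8/7)
8. 6233.766ms @ 72/7 + 346.32ms (4/7)
9. 6580.087ms @ 76/7 + 346.32ms (4/7)
10. 6926.407ms @ 80/7 + 346.32ms (4/7)
11. 7272.727ms @ 12 + 1818.182ms (3)
12. 9090.909ms @ 15 + 151.515ms (1/4)
13. 9242.424ms @ 61/4 + 151.515ms (1/4)
14. 9393.939ms @ 31/2 + 303.03ms (1/2)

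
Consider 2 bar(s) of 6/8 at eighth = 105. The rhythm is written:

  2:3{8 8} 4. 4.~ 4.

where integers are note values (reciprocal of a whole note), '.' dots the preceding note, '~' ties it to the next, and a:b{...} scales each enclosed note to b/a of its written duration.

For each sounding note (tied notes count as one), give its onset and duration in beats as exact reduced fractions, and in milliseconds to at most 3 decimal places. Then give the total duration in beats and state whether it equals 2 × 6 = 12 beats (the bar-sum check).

1) 0.0ms=0b +857.143ms=3/2b
2) 857.143ms=3/2b +857.143ms=3/2b
3) 1714.286ms=3b +1714.286ms=3b
4) 3428.571ms=6b +3428.571ms=6b
Σ=12b of 12 (105bpm 6/8) — PASS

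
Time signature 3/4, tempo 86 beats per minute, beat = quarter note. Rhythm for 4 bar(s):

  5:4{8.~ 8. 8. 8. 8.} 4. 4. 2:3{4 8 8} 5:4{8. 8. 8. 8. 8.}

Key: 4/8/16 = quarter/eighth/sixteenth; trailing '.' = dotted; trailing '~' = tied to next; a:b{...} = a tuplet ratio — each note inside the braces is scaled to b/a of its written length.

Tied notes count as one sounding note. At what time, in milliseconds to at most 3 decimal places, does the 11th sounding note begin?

note 11 onset = 48/5b = 6697.674ms

1. 0.0ms @ 0 + 837.209ms (6/5)
2. 837.209ms @ 6/5 + 418.605ms (3/5)
3. 1255.814ms @ 9/5 + 418.605ms (3/5)
4. 1674.419ms @ 12/5 + 418.605ms (3/5)
5. 2093.023ms @ 3 + 1046.512ms (3/2)
6. 3139.535ms @ 9/2 + 1046.512ms (3/2)
7. 4186.047ms @ 6 + 1046.512ms (3/2)
8. 5232.558ms @ 15/2 + 523.256ms (3/4)
9. 5755.814ms @ 33/4 + 523.256ms (3/4)
10. 6279.07ms @ 9 + 418.605ms (3/5)
11. 6697.674ms @ 48/5 + 418.605ms (3/5)
12. 7116.279ms @ 51/5 + 418.605ms (3/5)
13. 7534.884ms @ 54/5 + 418.605ms (3/5)
14. 7953.488ms @ 57/5 + 418.605ms (3/5)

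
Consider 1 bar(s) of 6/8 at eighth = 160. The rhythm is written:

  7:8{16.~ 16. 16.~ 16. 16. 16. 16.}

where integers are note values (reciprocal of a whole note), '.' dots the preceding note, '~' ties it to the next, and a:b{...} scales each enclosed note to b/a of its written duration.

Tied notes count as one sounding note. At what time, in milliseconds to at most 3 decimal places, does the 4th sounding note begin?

note 4 onset = 30/7b = 1607.143ms

1. 0.0ms @ 0 + 642.857ms (12/7)
2. 642.857ms @ 12/7 + 642.857ms (12/7)
3. 1285.714ms @ 24/7 + 321.429ms (6/7)
4. 1607.143ms @ 30/7 + 321.429ms (6/7)
5. 1928.571ms @ 36/7 + 321.429ms (6/7)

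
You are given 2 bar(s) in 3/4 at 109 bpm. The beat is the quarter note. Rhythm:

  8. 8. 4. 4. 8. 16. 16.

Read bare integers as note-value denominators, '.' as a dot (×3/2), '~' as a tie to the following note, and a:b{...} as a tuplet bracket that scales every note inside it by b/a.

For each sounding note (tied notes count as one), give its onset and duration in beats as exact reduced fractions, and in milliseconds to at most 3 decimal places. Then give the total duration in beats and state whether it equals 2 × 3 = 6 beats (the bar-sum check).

1) 0.0ms=0b +412.844ms=3/4b
2) 412.844ms=3/4b +412.844ms=3/4b
3) 825.688ms=3/2b +825.688ms=3/2b
4) 1651.376ms=3b +825.688ms=3/2b
5) 2477.064ms=9/2b +412.844ms=3/4b
6) 2889.908ms=21/4b +206.422ms=3/8b
7) 3096.33ms=45/8b +206.422ms=3/8b
Σ=6b of 6 (109bpm 3/4) — PASS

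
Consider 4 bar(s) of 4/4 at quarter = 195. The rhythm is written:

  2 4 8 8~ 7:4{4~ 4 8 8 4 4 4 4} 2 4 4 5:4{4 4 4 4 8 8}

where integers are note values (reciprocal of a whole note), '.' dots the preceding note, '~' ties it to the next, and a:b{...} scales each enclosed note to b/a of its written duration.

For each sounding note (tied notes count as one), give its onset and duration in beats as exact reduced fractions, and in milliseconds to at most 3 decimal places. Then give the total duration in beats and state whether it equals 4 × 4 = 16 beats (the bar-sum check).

1) 0.0ms=0b +615.385ms=2b
2) 615.385ms=2b +307.692ms=1b
3) 923.077ms=3b +153.846ms=1/2b
4) 1076.923ms=7/2b +505.495ms=23/14b
5) 1582.418ms=36/7b +87.912ms=2/7b
6) 1670.33ms=38/7b +87.912ms=2/7b
7) 1758.242ms=40/7b +175.824ms=4/7b
8) 1934.066ms=44/7b +175.824ms=4/7b
9) 2109.89ms=48/7b +175.824ms=4/7b
10) 2285.714ms=52/7b +175.824ms=4/7b
11) 2461.538ms=8b +615.385ms=2b
12) 3076.923ms=10b +307.692ms=1b
13) 3384.615ms=11b +307.692ms=1b
14) 3692.308ms=12b +246.154ms=4/5b
15) 3938.462ms=64/5b +246.154ms=4/5b
16) 4184.615ms=68/5b +246.154ms=4/5b
17) 4430.769ms=72/5b +246.154ms=4/5b
18) 4676.923ms=76/5b +123.077ms=2/5b
19) 4800.0ms=78/5b +123.077ms=2/5b
Σ=16b of 16 (195bpm 4/4) — PASS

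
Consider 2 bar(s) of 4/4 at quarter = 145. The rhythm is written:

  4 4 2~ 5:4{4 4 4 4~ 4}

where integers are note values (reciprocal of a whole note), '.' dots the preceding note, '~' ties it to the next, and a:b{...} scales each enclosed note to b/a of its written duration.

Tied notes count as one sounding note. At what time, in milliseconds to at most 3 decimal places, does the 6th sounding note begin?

1. 0.0ms @ 0 + 413.793ms (1)
2. 413.793ms @ 1 + 413.793ms (1)
3. 827.586ms @ 2 + 1158.621ms (14/5)
4. 1986.207ms @ 24/5 + 331.034ms (4/5)
5. 2317.241ms @ 28/5 + 331.034ms (4/5)
6. 2648.276ms @ 32/5 + 662.069ms (8/5)

note 6 onset = 32/5b = 2648.276ms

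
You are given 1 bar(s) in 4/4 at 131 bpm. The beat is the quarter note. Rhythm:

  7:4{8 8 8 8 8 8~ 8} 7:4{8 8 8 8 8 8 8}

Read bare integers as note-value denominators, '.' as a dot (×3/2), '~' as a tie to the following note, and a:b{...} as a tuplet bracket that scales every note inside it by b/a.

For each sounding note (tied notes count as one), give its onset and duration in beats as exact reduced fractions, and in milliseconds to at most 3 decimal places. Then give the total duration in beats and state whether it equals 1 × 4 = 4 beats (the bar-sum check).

1) 0.0ms=0b +130.862ms=2/7b
2) 130.862ms=2/7b +130.862ms=2/7b
3) 261.723ms=4/7b +130.862ms=2/7b
4) 392.585ms=6/7b +130.862ms=2/7b
5) 523.446ms=8/7b +130.862ms=2/7b
6) 654.308ms=10/7b +261.723ms=4/7b
7) 916.031ms=2b +130.862ms=2/7b
8) 1046.892ms=16/7b +130.862ms=2/7b
9) 1177.754ms=18/7b +130.862ms=2/7b
10) 1308.615ms=20/7b +130.862ms=2/7b
11) 1439.477ms=22/7b +130.862ms=2/7b
12) 1570.338ms=24/7b +130.862ms=2/7b
13) 1701.2ms=26/7b +130.862ms=2/7b
Σ=4b of 4 (131bpm 4/4) — PASS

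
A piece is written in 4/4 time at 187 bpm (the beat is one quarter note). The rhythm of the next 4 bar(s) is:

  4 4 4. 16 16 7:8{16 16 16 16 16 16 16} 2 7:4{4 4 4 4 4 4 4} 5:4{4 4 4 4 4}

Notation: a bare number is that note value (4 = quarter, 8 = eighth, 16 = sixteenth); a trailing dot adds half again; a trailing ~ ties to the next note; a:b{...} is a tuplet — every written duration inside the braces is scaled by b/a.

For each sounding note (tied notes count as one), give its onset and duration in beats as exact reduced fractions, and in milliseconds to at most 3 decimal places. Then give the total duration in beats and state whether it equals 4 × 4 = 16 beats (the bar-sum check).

1) 0.0ms=0b +320.856ms=1b
2) 320.856ms=1b +320.856ms=1b
3) 641.711ms=2b +481.283ms=3/2b
4) 1122.995ms=7/2b +80.214ms=1/4b
5) 1203.209ms=15/4b +80.214ms=1/4b
6) 1283.422ms=4b +91.673ms=2/7b
7) 1375.095ms=30/7b +91.673ms=2/7b
8) 1466.769ms=32/7b +91.673ms=2/7b
9) 1558.442ms=34/7b +91.673ms=2/7b
10) 1650.115ms=36/7b +91.673ms=2/7b
11) 1741.788ms=38/7b +91.673ms=2/7b
12) 1833.461ms=40/7b +91.673ms=2/7b
13) 1925.134ms=6b +641.711ms=2b
14) 2566.845ms=8b +183.346ms=4/7b
15) 2750.191ms=60/7b +183.346ms=4/7b
16) 2933.537ms=64/7b +183.346ms=4/7b
17) 3116.883ms=68/7b +183.346ms=4/7b
18) 3300.229ms=72/7b +183.346ms=4/7b
19) 3483.575ms=76/7b +183.346ms=4/7b
20) 3666.921ms=80/7b +183.346ms=4/7b
21) 3850.267ms=12b +256.684ms=4/5b
22) 4106.952ms=64/5b +256.684ms=4/5b
23) 4363.636ms=68/5b +256.684ms=4/5b
24) 4620.321ms=72/5b +256.684ms=4/5b
25) 4877.005ms=76/5b +256.684ms=4/5b
Σ=16b of 16 (187bpm 4/4) — PASS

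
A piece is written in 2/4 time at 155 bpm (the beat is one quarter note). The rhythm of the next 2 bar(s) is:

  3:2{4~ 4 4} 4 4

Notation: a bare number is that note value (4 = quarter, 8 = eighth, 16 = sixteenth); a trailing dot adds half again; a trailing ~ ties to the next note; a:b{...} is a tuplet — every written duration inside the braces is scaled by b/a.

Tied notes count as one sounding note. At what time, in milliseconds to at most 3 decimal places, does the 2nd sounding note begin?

1. 0.0ms @ 0 + 516.129ms (4/3)
2. 516.129ms @ 4/3 + 258.065ms (2/3)
3. 774.194ms @ 2 + 387.097ms (1)
4. 1161.29ms @ 3 + 387.097ms (1)

note 2 onset = 4/3b = 516.129ms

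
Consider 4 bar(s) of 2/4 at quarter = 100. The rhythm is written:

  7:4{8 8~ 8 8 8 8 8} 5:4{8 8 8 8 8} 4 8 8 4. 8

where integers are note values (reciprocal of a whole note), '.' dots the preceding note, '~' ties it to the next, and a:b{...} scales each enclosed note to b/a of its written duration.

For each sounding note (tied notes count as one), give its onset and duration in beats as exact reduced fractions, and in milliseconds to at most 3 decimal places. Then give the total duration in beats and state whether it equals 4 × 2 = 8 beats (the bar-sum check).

1) 0.0ms=0b +171.429ms=2/7b
2) 171.429ms=2/7b +342.857ms=4/7b
3) 514.286ms=6/7b +171.429ms=2/7b
4) 685.714ms=8/7b +171.429ms=2/7b
5) 857.143ms=10/7b +171.429ms=2/7b
6) 1028.571ms=12/7b +171.429ms=2/7b
7) 1200.0ms=2b +240.0ms=2/5b
8) 1440.0ms=12/5b +240.0ms=2/5b
9) 1680.0ms=14/5b +240.0ms=2/5b
10) 1920.0ms=16/5b +240.0ms=2/5b
11) 2160.0ms=18/5b +240.0ms=2/5b
12) 2400.0ms=4b +600.0ms=1b
13) 3000.0ms=5b +300.0ms=1/2b
14) 3300.0ms=11/2b +300.0ms=1/2b
15) 3600.0ms=6b +900.0ms=3/2b
16) 4500.0ms=15/2b +300.0ms=1/2b
Σ=8b of 8 (100bpm 2/4) — PASS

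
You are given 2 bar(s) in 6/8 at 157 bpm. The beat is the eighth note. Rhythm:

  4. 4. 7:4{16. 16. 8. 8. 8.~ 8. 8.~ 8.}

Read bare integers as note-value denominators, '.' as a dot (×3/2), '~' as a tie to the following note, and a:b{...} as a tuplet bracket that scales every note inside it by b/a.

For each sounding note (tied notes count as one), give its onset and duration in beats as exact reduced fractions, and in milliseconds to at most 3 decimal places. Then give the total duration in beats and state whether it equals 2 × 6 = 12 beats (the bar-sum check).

1) 0.0ms=0b +1146.497ms=3b
2) 1146.497ms=3b +1146.497ms=3b
3) 2292.994ms=6b +163.785ms=3/7b
4) 2456.779ms=45/7b +163.785ms=3/7b
5) 2620.564ms=48/7b +327.571ms=6/7b
6) 2948.135ms=54/7b +327.571ms=6/7b
7) 3275.705ms=60/7b +655.141ms=12/7b
8) 3930.846ms=72/7b +655.141ms=12/7b
Σ=12b of 12 (157bpm 6/8) — PASS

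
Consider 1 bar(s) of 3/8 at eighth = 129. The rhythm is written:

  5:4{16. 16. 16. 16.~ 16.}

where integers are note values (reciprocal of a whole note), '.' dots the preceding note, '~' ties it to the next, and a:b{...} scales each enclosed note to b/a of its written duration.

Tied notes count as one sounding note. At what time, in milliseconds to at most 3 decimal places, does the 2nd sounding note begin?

1. 0.0ms @ 0 + 279.07ms (3/5)
2. 279.07ms @ 3/5 + 279.07ms (3/5)
3. 558.14ms @ 6/5 + 279.07ms (3/5)
4. 837.209ms @ 9/5 + 558.14ms (6/5)

note 2 onset = 3/5b = 279.07ms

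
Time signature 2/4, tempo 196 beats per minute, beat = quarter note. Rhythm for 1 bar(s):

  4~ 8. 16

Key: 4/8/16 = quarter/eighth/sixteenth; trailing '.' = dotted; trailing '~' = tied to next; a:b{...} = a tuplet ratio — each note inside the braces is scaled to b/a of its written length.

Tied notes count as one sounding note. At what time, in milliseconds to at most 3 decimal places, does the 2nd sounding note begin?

note 2 onset = 7/4b = 535.714ms

1. 0.0ms @ 0 + 535.714ms (7/4)
2. 535.714ms @ 7/4 + 76.531ms (1/4)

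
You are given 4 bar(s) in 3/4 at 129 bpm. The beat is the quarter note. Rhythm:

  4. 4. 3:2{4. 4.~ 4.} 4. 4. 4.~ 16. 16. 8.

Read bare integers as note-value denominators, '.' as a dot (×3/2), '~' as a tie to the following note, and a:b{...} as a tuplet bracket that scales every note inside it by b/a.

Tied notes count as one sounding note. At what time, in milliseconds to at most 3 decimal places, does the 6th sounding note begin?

1. 0.0ms @ 0 + 697.674ms (3/2)
2. 697.674ms @ 3/2 + 697.674ms (3/2)
3. 1395.349ms @ 3 + 465.116ms (1)
4. 1860.465ms @ 4 + 930.233ms (2)
5. 2790.698ms @ 6 + 697.674ms (3/2)
6. 3488.372ms @ 15/2 + 697.674ms (3/2)
7. 4186.047ms @ 9 + 872.093ms (15/8)
8. 5058.14ms @ 87/8 + 174.419ms (3/8)
9. 5232.558ms @ 45/4 + 348.837ms (3/4)

note 6 onset = 15/2b = 3488.372ms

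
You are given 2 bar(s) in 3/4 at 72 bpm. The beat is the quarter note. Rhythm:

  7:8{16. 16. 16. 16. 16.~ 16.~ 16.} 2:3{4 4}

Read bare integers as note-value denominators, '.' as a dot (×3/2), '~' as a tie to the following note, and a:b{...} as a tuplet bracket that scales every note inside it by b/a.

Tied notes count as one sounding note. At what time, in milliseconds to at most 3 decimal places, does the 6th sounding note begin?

1. 0.0ms @ 0 + 357.143ms (3/7)
2. 357.143ms @ 3/7 + 357.143ms (3/7)
3. 714.286ms @ 6/7 + 357.143ms (3/7)
4. 1071.429ms @ 9/7 + 357.143ms (3/7)
5. 1428.571ms @ 12/7 + 1071.429ms (9/7)
6. 2500.0ms @ 3 + 1250.0ms (3/2)
7. 3750.0ms @ 9/2 + 1250.0ms (3/2)

note 6 onset = 3b = 2500.0ms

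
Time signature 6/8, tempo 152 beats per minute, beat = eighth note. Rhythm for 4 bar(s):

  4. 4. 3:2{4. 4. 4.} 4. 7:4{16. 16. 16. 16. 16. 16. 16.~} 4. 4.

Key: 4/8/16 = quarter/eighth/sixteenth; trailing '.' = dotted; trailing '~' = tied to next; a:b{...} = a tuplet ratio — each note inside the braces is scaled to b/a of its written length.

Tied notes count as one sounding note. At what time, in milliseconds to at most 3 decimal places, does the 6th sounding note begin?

note 6 onset = 12b = 4736.842ms

1. 0.0ms @ 0 + 1184.211ms (3)
2. 1184.211ms @ 3 + 1184.211ms (3)
3. 2368.421ms @ 6 + 789.474ms (2)
4. 3157.895ms @ 8 + 789.474ms (2)
5. 3947.368ms @ 10 + 789.474ms (2)
6. 4736.842ms @ 12 + 1184.211ms (3)
7. 5921.053ms @ 15 + 169.173ms (3/7)
8. 6090.226ms @ 108/7 + 169.173ms (3/7)
9. 6259.398ms @ 111/7 + 169.173ms (3/7)
10. 6428.571ms @ 114/7 + 169.173ms (3/7)
11. 6597.744ms @ 117/7 + 169.173ms (3/7)
12. 6766.917ms @ 120/7 + 169.173ms (3/7)
13. 6936.09ms @ 123/7 + 1353.383ms (24/7)
14. 8289.474ms @ 21 + 1184.211ms (3)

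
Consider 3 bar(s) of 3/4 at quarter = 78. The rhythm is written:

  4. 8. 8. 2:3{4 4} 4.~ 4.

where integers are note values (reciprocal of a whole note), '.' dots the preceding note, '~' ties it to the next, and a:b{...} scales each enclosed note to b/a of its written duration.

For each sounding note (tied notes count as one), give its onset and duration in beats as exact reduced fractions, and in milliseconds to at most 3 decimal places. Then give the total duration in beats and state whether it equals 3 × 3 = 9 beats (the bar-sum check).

1) 0.0ms=0b +1153.846ms=3/2b
2) 1153.846ms=3/2b +576.923ms=3/4b
3) 1730.769ms=9/4b +576.923ms=3/4b
4) 2307.692ms=3b +1153.846ms=3/2b
5) 3461.538ms=9/2b +1153.846ms=3/2b
6) 4615.385ms=6b +2307.692ms=3b
Σ=9b of 9 (78bpm 3/4) — PASS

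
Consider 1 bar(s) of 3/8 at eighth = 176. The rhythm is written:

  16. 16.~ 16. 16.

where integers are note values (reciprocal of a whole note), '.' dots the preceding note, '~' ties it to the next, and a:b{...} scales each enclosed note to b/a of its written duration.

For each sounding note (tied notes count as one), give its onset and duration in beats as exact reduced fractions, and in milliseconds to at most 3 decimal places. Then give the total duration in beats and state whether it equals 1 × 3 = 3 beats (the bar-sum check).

1) 0.0ms=0b +255.682ms=3/4b
2) 255.682ms=3/4b +511.364ms=3/2b
3) 767.045ms=9/4b +255.682ms=3/4b
Σ=3b of 3 (176bpm 3/8) — PASS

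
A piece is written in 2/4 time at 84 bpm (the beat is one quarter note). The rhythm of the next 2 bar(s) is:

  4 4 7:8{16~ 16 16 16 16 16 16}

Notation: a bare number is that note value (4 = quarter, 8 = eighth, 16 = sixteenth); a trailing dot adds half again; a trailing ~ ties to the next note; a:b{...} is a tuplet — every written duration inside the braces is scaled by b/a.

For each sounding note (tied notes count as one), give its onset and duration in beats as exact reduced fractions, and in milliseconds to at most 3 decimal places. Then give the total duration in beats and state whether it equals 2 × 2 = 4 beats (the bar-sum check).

1) 0.0ms=0b +714.286ms=1b
2) 714.286ms=1b +714.286ms=1b
3) 1428.571ms=2b +408.163ms=4/7b
4) 1836.735ms=18/7b +204.082ms=2/7b
5) 2040.816ms=20/7b +204.082ms=2/7b
6) 2244.898ms=22/7b +204.082ms=2/7b
7) 2448.98ms=24/7b +204.082ms=2/7b
8) 2653.061ms=26/7b +204.082ms=2/7b
Σ=4b of 4 (84bpm 2/4) — PASS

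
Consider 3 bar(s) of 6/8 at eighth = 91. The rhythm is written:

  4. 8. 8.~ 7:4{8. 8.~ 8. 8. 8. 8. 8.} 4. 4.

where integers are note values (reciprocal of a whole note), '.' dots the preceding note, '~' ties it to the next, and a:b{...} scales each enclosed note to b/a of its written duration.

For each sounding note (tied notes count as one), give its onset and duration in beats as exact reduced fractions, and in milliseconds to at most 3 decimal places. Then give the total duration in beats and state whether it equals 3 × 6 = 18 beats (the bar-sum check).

1) 0.0ms=0b +1978.022ms=3b
2) 1978.022ms=3b +989.011ms=3/2b
3) 2967.033ms=9/2b +1554.16ms=33/14b
4) 4521.193ms=48/7b +1130.298ms=12/7b
5) 5651.491ms=60/7b +565.149ms=6/7b
6) 6216.641ms=66/7b +565.149ms=6/7b
7) 6781.79ms=72/7b +565.149ms=6/7b
8) 7346.939ms=78/7b +565.149ms=6/7b
9) 7912.088ms=12b +1978.022ms=3b
10) 9890.11ms=15b +1978.022ms=3b
Σ=18b of 18 (91bpm 6/8) — PASS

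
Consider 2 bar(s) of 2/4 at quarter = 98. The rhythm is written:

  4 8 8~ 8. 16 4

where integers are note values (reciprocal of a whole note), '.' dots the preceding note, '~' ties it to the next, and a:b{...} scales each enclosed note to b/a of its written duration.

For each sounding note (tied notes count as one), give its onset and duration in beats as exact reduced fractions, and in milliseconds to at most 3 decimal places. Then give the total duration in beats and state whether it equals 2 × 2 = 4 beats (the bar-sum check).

1) 0.0ms=0b +612.245ms=1b
2) 612.245ms=1b +306.122ms=1/2b
3) 918.367ms=3/2b +765.306ms=5/4b
4) 1683.673ms=11/4b +153.061ms=1/4b
5) 1836.735ms=3b +612.245ms=1b
Σ=4b of 4 (98bpm 2/4) — PASS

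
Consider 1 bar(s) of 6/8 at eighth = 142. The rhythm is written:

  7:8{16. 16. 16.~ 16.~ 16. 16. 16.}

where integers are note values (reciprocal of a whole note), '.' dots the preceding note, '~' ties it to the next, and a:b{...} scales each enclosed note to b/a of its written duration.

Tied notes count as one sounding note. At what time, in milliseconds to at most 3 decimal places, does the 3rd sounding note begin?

note 3 onset = 12/7b = 724.346ms

1. 0.0ms @ 0 + 362.173ms (6/7)
2. 362.173ms @ 6/7 + 362.173ms (6/7)
3. 724.346ms @ 12/7 + 1086.519ms (18/7)
4. 1810.865ms @ 30/7 + 362.173ms (6/7)
5. 2173.038ms @ 36/7 + 362.173ms (6/7)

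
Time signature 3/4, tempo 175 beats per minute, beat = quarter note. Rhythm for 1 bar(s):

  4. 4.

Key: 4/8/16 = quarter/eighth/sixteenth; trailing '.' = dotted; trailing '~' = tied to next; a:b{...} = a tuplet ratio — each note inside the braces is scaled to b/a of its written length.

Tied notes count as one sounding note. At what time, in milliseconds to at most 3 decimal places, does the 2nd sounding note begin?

note 2 onset = 3/2b = 514.286ms

1. 0.0ms @ 0 + 514.286ms (3/2)
2. 514.286ms @ 3/2 + 514.286ms (3/2)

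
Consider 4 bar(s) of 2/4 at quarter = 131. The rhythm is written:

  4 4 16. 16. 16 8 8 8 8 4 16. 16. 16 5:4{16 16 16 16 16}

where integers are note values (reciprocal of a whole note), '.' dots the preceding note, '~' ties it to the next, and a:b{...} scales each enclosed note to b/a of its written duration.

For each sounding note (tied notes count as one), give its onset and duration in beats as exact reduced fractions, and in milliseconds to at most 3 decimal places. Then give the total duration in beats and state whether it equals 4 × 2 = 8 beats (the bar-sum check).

1) 0.0ms=0b +458.015ms=1b
2) 458.015ms=1b +458.015ms=1b
3) 916.031ms=2b +171.756ms=3/8b
4) 1087.786ms=19/8b +171.756ms=3/8b
5) 1259.542ms=11/4b +114.504ms=1/4b
6) 1374.046ms=3b +229.008ms=1/2b
7) 1603.053ms=7/2b +229.008ms=1/2b
8) 1832.061ms=4b +229.008ms=1/2b
9) 2061.069ms=9/2b +229.008ms=1/2b
10) 2290.076ms=5b +458.015ms=1b
11) 2748.092ms=6b +171.756ms=3/8b
12) 2919.847ms=51/8b +171.756ms=3/8b
13) 3091.603ms=27/4b +114.504ms=1/4b
14) 3206.107ms=7b +91.603ms=1/5b
15) 3297.71ms=36/5b +91.603ms=1/5b
16) 3389.313ms=37/5b +91.603ms=1/5b
17) 3480.916ms=38/5b +91.603ms=1/5b
18) 3572.519ms=39/5b +91.603ms=1/5b
Σ=8b of 8 (131bpm 2/4) — PASS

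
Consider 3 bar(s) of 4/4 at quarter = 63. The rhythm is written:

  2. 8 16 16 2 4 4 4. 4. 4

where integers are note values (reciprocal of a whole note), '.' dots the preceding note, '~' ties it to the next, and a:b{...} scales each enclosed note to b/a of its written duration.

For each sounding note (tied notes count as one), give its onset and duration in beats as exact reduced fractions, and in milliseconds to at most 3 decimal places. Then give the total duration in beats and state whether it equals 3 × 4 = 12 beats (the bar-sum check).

1) 0.0ms=0b +2857.143ms=3b
2) 2857.143ms=3b +476.19ms=1/2b
3) 3333.333ms=7/2b +238.095ms=1/4b
4) 3571.429ms=15/4b +238.095ms=1/4b
5) 3809.524ms=4b +1904.762ms=2b
6) 5714.286ms=6b +952.381ms=1b
7) 6666.667ms=7b +952.381ms=1b
8) 7619.048ms=8b +1428.571ms=3/2b
9) 9047.619ms=19/2b +1428.571ms=3/2b
10) 10476.19ms=11b +952.381ms=1b
Σ=12b of 12 (63bpm 4/4) — PASS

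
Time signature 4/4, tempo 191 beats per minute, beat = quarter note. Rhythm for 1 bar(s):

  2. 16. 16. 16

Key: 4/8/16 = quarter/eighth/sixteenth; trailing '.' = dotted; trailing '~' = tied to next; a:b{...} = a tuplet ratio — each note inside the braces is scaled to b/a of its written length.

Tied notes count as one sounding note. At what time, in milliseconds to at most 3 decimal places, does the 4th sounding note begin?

note 4 onset = 15/4b = 1178.01ms

1. 0.0ms @ 0 + 942.408ms (3)
2. 942.408ms @ 3 + 117.801ms (3/8)
3. 1060.209ms @ 27/8 + 117.801ms (3/8)
4. 1178.01ms @ 15/4 + 78.534ms (1/4)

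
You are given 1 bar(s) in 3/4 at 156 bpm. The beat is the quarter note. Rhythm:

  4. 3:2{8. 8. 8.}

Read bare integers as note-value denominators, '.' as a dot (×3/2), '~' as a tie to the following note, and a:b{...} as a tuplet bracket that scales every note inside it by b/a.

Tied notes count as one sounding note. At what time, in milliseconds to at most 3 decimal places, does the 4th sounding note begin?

1. 0.0ms @ 0 + 576.923ms (3/2)
2. 576.923ms @ 3/2 + 192.308ms (1/2)
3. 769.231ms @ 2 + 192.308ms (1/2)
4. 961.538ms @ 5/2 + 192.308ms (1/2)

note 4 onset = 5/2b = 961.538ms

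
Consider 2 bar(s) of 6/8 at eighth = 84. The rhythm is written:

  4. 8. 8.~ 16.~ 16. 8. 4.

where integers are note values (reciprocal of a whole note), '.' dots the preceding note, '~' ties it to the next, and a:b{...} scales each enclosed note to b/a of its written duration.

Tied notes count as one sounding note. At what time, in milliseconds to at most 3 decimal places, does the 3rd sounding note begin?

note 3 onset = 9/2b = 3214.286ms

1. 0.0ms @ 0 + 2142.857ms (3)
2. 2142.857ms @ 3 + 1071.429ms (3/2)
3. 3214.286ms @ 9/2 + 2142.857ms (3)
4. 5357.143ms @ 15/2 + 1071.429ms (3/2)
5. 6428.571ms @ 9 + 2142.857ms (3)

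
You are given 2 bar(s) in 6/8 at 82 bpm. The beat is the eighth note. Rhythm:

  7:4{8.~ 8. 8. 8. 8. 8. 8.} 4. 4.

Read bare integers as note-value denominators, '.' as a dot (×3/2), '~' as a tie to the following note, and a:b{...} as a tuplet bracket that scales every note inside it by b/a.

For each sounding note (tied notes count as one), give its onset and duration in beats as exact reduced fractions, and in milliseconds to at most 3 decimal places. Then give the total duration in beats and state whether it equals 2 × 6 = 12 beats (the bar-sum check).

1) 0.0ms=0b +1254.355ms=12/7b
2) 1254.355ms=12/7b +627.178ms=6/7b
3) 1881.533ms=18/7b +627.178ms=6/7b
4) 2508.711ms=24/7b +627.178ms=6/7b
5) 3135.889ms=30/7b +627.178ms=6/7b
6) 3763.066ms=36/7b +627.178ms=6/7b
7) 4390.244ms=6b +2195.122ms=3b
8) 6585.366ms=9b +2195.122ms=3b
Σ=12b of 12 (82bpm 6/8) — PASS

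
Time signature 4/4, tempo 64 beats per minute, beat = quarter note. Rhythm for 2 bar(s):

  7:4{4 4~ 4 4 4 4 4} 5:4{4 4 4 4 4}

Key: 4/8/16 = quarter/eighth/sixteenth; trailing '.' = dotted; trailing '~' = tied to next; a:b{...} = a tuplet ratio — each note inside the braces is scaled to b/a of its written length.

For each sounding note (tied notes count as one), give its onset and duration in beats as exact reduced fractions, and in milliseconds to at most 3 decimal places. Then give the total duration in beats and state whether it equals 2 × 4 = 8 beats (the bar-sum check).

1) 0.0ms=0b +535.714ms=4/7b
2) 535.714ms=4/7b +1071.429ms=8/7b
3) 1607.143ms=12/7b +535.714ms=4/7b
4) 2142.857ms=16/7b +535.714ms=4/7b
5) 2678.571ms=20/7b +535.714ms=4/7b
6) 3214.286ms=24/7b +535.714ms=4/7b
7) 3750.0ms=4b +750.0ms=4/5b
8) 4500.0ms=24/5b +750.0ms=4/5b
9) 5250.0ms=28/5b +750.0ms=4/5b
10) 6000.0ms=32/5b +750.0ms=4/5b
11) 6750.0ms=36/5b +750.0ms=4/5b
Σ=8b of 8 (64bpm 4/4) — PASS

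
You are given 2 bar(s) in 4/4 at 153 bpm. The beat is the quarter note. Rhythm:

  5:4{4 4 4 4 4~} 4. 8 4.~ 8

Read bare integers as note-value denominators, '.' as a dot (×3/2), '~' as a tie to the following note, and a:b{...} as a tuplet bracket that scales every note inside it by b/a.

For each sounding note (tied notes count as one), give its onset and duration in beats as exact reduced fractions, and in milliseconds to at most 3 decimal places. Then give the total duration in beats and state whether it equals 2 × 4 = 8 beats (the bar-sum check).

1) 0.0ms=0b +313.725ms=4/5b
2) 313.725ms=4/5b +313.725ms=4/5b
3) 627.451ms=8/5b +313.725ms=4/5b
4) 941.176ms=12/5b +313.725ms=4/5b
5) 1254.902ms=16/5b +901.961ms=23/10b
6) 2156.863ms=11/2b +196.078ms=1/2b
7) 2352.941ms=6b +784.314ms=2b
Σ=8b of 8 (153bpm 4/4) — PASS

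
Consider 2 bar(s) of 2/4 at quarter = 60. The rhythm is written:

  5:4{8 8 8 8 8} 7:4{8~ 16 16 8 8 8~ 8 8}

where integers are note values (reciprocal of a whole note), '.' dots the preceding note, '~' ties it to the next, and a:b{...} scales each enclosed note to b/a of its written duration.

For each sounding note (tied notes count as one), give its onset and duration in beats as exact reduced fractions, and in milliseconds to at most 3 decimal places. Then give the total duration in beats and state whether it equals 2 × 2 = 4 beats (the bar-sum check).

1) 0.0ms=0b +400.0ms=2/5b
2) 400.0ms=2/5b +400.0ms=2/5b
3) 800.0ms=4/5b +400.0ms=2/5b
4) 1200.0ms=6/5b +400.0ms=2/5b
5) 1600.0ms=8/5b +400.0ms=2/5b
6) 2000.0ms=2b +428.571ms=3/7b
7) 2428.571ms=17/7b +142.857ms=1/7b
8) 2571.429ms=18/7b +285.714ms=2/7b
9) 2857.143ms=20/7b +285.714ms=2/7b
10) 3142.857ms=22/7b +571.429ms=4/7b
11) 3714.286ms=26/7b +285.714ms=2/7b
Σ=4b of 4 (60bpm 2/4) — PASS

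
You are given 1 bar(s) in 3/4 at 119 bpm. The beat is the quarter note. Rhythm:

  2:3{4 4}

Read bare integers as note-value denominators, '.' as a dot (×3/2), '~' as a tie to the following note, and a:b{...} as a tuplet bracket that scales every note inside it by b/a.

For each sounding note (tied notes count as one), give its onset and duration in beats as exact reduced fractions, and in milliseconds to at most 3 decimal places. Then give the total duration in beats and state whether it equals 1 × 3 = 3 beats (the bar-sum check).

1) 0.0ms=0b +756.303ms=3/2b
2) 756.303ms=3/2b +756.303ms=3/2b
Σ=3b of 3 (119bpm 3/4) — PASS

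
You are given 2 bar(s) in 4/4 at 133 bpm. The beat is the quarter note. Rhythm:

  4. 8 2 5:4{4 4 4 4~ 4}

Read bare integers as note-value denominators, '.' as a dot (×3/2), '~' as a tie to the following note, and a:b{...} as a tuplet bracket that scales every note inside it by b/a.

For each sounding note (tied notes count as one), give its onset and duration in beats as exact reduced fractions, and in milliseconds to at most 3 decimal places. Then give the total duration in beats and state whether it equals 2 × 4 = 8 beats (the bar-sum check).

1) 0.0ms=0b +676.692ms=3/2b
2) 676.692ms=3/2b +225.564ms=1/2b
3) 902.256ms=2b +902.256ms=2b
4) 1804.511ms=4b +360.902ms=4/5b
5) 2165.414ms=24/5b +360.902ms=4/5b
6) 2526.316ms=28/5b +360.902ms=4/5b
7) 2887.218ms=32/5b +721.805ms=8/5b
Σ=8b of 8 (133bpm 4/4) — PASS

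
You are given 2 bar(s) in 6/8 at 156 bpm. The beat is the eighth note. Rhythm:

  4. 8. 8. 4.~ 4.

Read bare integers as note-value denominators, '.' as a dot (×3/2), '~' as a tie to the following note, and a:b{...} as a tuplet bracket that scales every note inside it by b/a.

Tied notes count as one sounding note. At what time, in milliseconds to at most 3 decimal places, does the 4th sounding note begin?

note 4 onset = 6b = 2307.692ms

1. 0.0ms @ 0 + 1153.846ms (3)
2. 1153.846ms @ 3 + 576.923ms (3/2)
3. 1730.769ms @ 9/2 + 576.923ms (3/2)
4. 2307.692ms @ 6 + 2307.692ms (6)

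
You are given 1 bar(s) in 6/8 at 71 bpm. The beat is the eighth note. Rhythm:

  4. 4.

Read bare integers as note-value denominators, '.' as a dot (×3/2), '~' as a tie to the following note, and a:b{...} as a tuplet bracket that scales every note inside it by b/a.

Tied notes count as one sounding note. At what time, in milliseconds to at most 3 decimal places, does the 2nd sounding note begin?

1. 0.0ms @ 0 + 2535.211ms (3)
2. 2535.211ms @ 3 + 2535.211ms (3)

note 2 onset = 3b = 2535.211ms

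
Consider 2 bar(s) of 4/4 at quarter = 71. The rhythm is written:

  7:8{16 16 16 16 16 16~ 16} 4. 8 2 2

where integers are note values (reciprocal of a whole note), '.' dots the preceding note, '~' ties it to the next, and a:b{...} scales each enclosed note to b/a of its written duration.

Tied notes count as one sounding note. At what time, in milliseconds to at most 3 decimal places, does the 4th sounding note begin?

note 4 onset = 6/7b = 724.346ms

1. 0.0ms @ 0 + 241.449ms (2/7)
2. 241.449ms @ 2/7 + 241.449ms (2/7)
3. 482.897ms @ 4/7 + 241.449ms (2/7)
4. 724.346ms @ 6/7 + 241.449ms (2/7)
5. 965.795ms @ 8/7 + 241.449ms (2/7)
6. 1207.243ms @ 10/7 + 482.897ms (4/7)
7. 1690.141ms @ 2 + 1267.606ms (3/2)
8. 2957.746ms @ 7/2 + 422.535ms (1/2)
9. 3380.282ms @ 4 + 1690.141ms (2)
10. 5070.423ms @ 6 + 1690.141ms (2)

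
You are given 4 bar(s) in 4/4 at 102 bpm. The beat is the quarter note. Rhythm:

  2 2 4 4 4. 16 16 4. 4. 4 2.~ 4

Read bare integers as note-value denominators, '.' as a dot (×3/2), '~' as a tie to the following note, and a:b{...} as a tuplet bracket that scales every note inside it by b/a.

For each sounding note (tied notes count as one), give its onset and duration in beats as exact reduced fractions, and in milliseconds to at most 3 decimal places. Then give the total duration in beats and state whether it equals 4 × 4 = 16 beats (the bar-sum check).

1) 0.0ms=0b +1176.471ms=2b
2) 1176.471ms=2b +1176.471ms=2b
3) 2352.941ms=4b +588.235ms=1b
4) 2941.176ms=5b +588.235ms=1b
5) 3529.412ms=6b +882.353ms=3/2b
6) 4411.765ms=15/2b +147.059ms=1/4b
7) 4558.824ms=31/4b +147.059ms=1/4b
8) 4705.882ms=8b +882.353ms=3/2b
9) 5588.235ms=19/2b +882.353ms=3/2b
10) 6470.588ms=11b +588.235ms=1b
11) 7058.824ms=12b +2352.941ms=4b
Σ=16b of 16 (102bpm 4/4) — PASS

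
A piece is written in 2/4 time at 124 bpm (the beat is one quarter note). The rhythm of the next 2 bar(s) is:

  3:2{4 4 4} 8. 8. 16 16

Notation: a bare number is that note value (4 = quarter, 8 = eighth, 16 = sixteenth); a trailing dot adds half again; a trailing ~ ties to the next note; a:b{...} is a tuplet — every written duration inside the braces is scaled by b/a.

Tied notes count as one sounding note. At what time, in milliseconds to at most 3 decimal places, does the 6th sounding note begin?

1. 0.0ms @ 0 + 322.581ms (2/3)
2. 322.581ms @ 2/3 + 322.581ms (2/3)
3. 645.161ms @ 4/3 + 322.581ms (2/3)
4. 967.742ms @ 2 + 362.903ms (3/4)
5. 1330.645ms @ 11/4 + 362.903ms (3/4)
6. 1693.548ms @ 7/2 + 120.968ms (1/4)
7. 1814.516ms @ 15/4 + 120.968ms (1/4)

note 6 onset = 7/2b = 1693.548ms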